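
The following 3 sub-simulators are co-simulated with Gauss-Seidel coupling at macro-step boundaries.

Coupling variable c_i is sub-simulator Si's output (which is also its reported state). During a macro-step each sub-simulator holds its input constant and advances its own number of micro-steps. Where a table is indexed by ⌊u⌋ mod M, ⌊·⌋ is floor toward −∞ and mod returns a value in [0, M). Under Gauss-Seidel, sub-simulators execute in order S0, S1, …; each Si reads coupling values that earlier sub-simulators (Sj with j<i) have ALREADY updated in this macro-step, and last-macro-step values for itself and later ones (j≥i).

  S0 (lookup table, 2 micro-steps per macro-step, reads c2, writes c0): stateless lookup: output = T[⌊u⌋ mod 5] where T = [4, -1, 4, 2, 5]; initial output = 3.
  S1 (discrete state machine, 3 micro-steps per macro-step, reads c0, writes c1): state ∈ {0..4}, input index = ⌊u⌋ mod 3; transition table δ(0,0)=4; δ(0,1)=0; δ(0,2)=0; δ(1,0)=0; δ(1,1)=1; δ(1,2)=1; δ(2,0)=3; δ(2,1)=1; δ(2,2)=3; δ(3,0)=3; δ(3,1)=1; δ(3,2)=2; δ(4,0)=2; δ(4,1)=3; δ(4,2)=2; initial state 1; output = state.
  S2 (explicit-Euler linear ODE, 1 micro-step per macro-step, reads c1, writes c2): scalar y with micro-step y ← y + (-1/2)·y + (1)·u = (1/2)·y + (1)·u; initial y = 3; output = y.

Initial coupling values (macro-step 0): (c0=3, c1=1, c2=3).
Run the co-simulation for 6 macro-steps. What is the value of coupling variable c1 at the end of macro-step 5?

macro 1: S0 reads c2=3 → after 2×micro: 2; S1 reads c0=2 → after 3×micro: 1; S2 reads c1=1 → after 1×micro: 5/2 ⇒ (c0=2, c1=1, c2=5/2)
macro 2: S0 reads c2=5/2 → after 2×micro: 4; S1 reads c0=4 → after 3×micro: 1; S2 reads c1=1 → after 1×micro: 9/4 ⇒ (c0=4, c1=1, c2=9/4)
macro 3: S0 reads c2=9/4 → after 2×micro: 4; S1 reads c0=4 → after 3×micro: 1; S2 reads c1=1 → after 1×micro: 17/8 ⇒ (c0=4, c1=1, c2=17/8)
macro 4: S0 reads c2=17/8 → after 2×micro: 4; S1 reads c0=4 → after 3×micro: 1; S2 reads c1=1 → after 1×micro: 33/16 ⇒ (c0=4, c1=1, c2=33/16)
macro 5: S0 reads c2=33/16 → after 2×micro: 4; S1 reads c0=4 → after 3×micro: 1; S2 reads c1=1 → after 1×micro: 65/32 ⇒ (c0=4, c1=1, c2=65/32)
macro 6: S0 reads c2=65/32 → after 2×micro: 4; S1 reads c0=4 → after 3×micro: 1; S2 reads c1=1 → after 1×micro: 129/64 ⇒ (c0=4, c1=1, c2=129/64)

c1 at macro-step 5 = 1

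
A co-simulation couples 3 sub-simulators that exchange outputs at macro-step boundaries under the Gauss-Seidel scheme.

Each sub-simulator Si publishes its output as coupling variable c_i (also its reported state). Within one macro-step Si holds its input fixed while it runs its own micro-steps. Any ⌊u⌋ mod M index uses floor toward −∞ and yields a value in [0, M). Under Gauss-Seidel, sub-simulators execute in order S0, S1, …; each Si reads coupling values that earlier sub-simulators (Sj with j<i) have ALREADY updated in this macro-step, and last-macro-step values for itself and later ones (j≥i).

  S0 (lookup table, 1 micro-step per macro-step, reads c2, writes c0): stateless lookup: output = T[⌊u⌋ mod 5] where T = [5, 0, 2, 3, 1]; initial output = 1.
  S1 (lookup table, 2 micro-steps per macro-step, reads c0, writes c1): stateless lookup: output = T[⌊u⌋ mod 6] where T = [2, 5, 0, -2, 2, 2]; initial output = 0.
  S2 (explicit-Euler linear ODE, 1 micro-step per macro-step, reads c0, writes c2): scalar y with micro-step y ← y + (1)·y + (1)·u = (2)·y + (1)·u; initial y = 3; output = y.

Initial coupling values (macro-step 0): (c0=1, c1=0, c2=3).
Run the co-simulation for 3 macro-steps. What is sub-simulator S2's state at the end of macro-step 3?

S2 state at macro-step 3 = 39

macro 1: S0 reads c2=3 → after 1×micro: 3; S1 reads c0=3 → after 2×micro: -2; S2 reads c0=3 → after 1×micro: 9 ⇒ (c0=3, c1=-2, c2=9)
macro 2: S0 reads c2=9 → after 1×micro: 1; S1 reads c0=1 → after 2×micro: 5; S2 reads c0=1 → after 1×micro: 19 ⇒ (c0=1, c1=5, c2=19)
macro 3: S0 reads c2=19 → after 1×micro: 1; S1 reads c0=1 → after 2×micro: 5; S2 reads c0=1 → after 1×micro: 39 ⇒ (c0=1, c1=5, c2=39)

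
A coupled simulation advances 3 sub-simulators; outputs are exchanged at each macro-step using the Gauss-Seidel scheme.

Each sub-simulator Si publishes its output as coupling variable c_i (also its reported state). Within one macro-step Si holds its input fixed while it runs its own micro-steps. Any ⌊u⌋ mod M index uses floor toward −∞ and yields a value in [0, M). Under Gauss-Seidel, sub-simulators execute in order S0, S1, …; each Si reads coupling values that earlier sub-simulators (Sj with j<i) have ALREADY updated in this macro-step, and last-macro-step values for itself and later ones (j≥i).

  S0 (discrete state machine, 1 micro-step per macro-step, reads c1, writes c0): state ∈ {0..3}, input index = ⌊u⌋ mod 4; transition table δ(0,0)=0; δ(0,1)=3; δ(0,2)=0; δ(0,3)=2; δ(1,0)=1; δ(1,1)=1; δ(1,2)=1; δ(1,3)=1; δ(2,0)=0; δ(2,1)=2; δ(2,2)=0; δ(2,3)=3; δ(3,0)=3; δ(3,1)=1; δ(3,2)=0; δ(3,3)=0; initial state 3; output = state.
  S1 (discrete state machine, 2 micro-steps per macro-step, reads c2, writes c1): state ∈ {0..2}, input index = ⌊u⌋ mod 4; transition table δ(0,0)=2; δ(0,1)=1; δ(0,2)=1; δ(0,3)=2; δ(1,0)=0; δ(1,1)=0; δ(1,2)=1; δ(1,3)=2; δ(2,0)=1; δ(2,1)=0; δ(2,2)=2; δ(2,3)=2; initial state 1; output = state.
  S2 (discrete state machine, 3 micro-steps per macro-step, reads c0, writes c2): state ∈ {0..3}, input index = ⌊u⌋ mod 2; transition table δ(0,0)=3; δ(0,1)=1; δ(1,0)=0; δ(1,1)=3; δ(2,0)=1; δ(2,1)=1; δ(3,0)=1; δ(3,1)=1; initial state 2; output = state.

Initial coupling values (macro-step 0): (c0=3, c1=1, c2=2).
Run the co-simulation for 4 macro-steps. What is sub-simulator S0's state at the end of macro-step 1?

S0 state at macro-step 1 = 1

macro 1: S0 reads c1=1 → after 1×micro: 1; S1 reads c2=2 → after 2×micro: 1; S2 reads c0=1 → after 3×micro: 1 ⇒ (c0=1, c1=1, c2=1)
macro 2: S0 reads c1=1 → after 1×micro: 1; S1 reads c2=1 → after 2×micro: 1; S2 reads c0=1 → after 3×micro: 3 ⇒ (c0=1, c1=1, c2=3)
macro 3: S0 reads c1=1 → after 1×micro: 1; S1 reads c2=3 → after 2×micro: 2; S2 reads c0=1 → after 3×micro: 1 ⇒ (c0=1, c1=2, c2=1)
macro 4: S0 reads c1=2 → after 1×micro: 1; S1 reads c2=1 → after 2×micro: 1; S2 reads c0=1 → after 3×micro: 3 ⇒ (c0=1, c1=1, c2=3)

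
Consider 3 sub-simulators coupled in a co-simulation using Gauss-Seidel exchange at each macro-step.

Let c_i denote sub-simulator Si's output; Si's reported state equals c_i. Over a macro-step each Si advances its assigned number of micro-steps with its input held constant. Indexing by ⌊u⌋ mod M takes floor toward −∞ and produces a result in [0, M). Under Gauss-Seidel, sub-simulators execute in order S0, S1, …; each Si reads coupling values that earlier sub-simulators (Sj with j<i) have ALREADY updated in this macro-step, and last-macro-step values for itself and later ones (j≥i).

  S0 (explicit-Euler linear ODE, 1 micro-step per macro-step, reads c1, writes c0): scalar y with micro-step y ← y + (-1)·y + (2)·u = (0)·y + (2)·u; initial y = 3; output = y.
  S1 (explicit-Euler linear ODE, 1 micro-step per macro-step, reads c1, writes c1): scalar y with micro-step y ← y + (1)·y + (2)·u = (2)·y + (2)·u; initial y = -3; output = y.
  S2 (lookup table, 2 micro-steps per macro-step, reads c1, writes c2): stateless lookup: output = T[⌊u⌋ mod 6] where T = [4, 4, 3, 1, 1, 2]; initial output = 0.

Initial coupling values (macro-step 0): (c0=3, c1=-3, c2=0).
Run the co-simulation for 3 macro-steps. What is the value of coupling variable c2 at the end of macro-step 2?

macro 1: S0 reads c1=-3 → after 1×micro: -6; S1 reads c1=-3 → after 1×micro: -12; S2 reads c1=-12 → after 2×micro: 4 ⇒ (c0=-6, c1=-12, c2=4)
macro 2: S0 reads c1=-12 → after 1×micro: -24; S1 reads c1=-12 → after 1×micro: -48; S2 reads c1=-48 → after 2×micro: 4 ⇒ (c0=-24, c1=-48, c2=4)
macro 3: S0 reads c1=-48 → after 1×micro: -96; S1 reads c1=-48 → after 1×micro: -192; S2 reads c1=-192 → after 2×micro: 4 ⇒ (c0=-96, c1=-192, c2=4)

c2 at macro-step 2 = 4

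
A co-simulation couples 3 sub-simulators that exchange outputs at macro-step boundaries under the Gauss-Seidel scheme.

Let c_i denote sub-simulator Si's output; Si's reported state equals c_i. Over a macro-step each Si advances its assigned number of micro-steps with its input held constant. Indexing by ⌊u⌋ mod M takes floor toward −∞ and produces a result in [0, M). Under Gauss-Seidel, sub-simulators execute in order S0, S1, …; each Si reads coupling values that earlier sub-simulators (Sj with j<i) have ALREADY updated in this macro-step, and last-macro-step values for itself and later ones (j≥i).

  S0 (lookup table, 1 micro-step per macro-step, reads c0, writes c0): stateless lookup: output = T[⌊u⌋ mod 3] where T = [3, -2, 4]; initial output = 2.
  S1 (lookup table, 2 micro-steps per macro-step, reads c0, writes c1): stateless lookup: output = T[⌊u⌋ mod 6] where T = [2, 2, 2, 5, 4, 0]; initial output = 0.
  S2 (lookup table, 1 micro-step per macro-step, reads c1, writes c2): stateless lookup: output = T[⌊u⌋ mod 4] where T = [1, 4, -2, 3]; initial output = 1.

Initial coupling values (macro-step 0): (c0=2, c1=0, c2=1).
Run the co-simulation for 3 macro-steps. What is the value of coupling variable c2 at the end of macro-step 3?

c2 at macro-step 3 = 1

macro 1: S0 reads c0=2 → after 1×micro: 4; S1 reads c0=4 → after 2×micro: 4; S2 reads c1=4 → after 1×micro: 1 ⇒ (c0=4, c1=4, c2=1)
macro 2: S0 reads c0=4 → after 1×micro: -2; S1 reads c0=-2 → after 2×micro: 4; S2 reads c1=4 → after 1×micro: 1 ⇒ (c0=-2, c1=4, c2=1)
macro 3: S0 reads c0=-2 → after 1×micro: -2; S1 reads c0=-2 → after 2×micro: 4; S2 reads c1=4 → after 1×micro: 1 ⇒ (c0=-2, c1=4, c2=1)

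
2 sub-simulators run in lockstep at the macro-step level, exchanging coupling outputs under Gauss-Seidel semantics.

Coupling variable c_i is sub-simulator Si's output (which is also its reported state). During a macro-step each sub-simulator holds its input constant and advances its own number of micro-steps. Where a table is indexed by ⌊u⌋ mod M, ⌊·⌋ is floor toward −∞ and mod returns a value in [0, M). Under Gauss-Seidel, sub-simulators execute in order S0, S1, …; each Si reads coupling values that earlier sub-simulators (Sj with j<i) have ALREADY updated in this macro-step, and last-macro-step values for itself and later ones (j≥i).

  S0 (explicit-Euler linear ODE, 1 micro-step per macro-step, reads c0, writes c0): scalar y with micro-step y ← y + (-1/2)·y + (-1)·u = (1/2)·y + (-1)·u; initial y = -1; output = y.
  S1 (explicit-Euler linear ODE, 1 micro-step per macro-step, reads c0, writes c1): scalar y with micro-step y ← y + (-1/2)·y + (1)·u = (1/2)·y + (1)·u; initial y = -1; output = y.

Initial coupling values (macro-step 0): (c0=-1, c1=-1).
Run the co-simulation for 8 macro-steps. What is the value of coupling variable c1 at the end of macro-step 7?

macro 1: S0 reads c0=-1 → after 1×micro: 1/2; S1 reads c0=1/2 → after 1×micro: 0 ⇒ (c0=1/2, c1=0)
macro 2: S0 reads c0=1/2 → after 1×micro: -1/4; S1 reads c0=-1/4 → after 1×micro: -1/4 ⇒ (c0=-1/4, c1=-1/4)
macro 3: S0 reads c0=-1/4 → after 1×micro: 1/8; S1 reads c0=1/8 → after 1×micro: 0 ⇒ (c0=1/8, c1=0)
macro 4: S0 reads c0=1/8 → after 1×micro: -1/16; S1 reads c0=-1/16 → after 1×micro: -1/16 ⇒ (c0=-1/16, c1=-1/16)
macro 5: S0 reads c0=-1/16 → after 1×micro: 1/32; S1 reads c0=1/32 → after 1×micro: 0 ⇒ (c0=1/32, c1=0)
macro 6: S0 reads c0=1/32 → after 1×micro: -1/64; S1 reads c0=-1/64 → after 1×micro: -1/64 ⇒ (c0=-1/64, c1=-1/64)
macro 7: S0 reads c0=-1/64 → after 1×micro: 1/128; S1 reads c0=1/128 → after 1×micro: 0 ⇒ (c0=1/128, c1=0)
macro 8: S0 reads c0=1/128 → after 1×micro: -1/256; S1 reads c0=-1/256 → after 1×micro: -1/256 ⇒ (c0=-1/256, c1=-1/256)

c1 at macro-step 7 = 0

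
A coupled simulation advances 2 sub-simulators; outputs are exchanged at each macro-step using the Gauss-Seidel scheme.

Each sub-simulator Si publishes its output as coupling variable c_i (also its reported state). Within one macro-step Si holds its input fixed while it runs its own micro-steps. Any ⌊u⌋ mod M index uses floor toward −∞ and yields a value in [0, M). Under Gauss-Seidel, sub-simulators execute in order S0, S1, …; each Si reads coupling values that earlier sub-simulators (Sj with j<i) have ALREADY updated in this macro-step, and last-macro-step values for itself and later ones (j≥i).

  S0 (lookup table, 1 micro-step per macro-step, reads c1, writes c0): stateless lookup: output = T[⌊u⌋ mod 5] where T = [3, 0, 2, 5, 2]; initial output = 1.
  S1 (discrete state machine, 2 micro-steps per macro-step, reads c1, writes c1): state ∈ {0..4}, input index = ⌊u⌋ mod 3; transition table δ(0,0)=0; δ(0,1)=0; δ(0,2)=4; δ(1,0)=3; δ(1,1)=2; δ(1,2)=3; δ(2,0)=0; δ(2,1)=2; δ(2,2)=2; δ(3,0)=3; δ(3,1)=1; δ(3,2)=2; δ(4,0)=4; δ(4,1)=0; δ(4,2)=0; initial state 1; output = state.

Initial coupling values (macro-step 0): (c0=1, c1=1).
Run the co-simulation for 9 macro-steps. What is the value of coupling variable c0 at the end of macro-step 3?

macro 1: S0 reads c1=1 → after 1×micro: 0; S1 reads c1=1 → after 2×micro: 2 ⇒ (c0=0, c1=2)
macro 2: S0 reads c1=2 → after 1×micro: 2; S1 reads c1=2 → after 2×micro: 2 ⇒ (c0=2, c1=2)
macro 3: S0 reads c1=2 → after 1×micro: 2; S1 reads c1=2 → after 2×micro: 2 ⇒ (c0=2, c1=2)
macro 4: S0 reads c1=2 → after 1×micro: 2; S1 reads c1=2 → after 2×micro: 2 ⇒ (c0=2, c1=2)
macro 5: S0 reads c1=2 → after 1×micro: 2; S1 reads c1=2 → after 2×micro: 2 ⇒ (c0=2, c1=2)
macro 6: S0 reads c1=2 → after 1×micro: 2; S1 reads c1=2 → after 2×micro: 2 ⇒ (c0=2, c1=2)
macro 7: S0 reads c1=2 → after 1×micro: 2; S1 reads c1=2 → after 2×micro: 2 ⇒ (c0=2, c1=2)
macro 8: S0 reads c1=2 → after 1×micro: 2; S1 reads c1=2 → after 2×micro: 2 ⇒ (c0=2, c1=2)
macro 9: S0 reads c1=2 → after 1×micro: 2; S1 reads c1=2 → after 2×micro: 2 ⇒ (c0=2, c1=2)

c0 at macro-step 3 = 2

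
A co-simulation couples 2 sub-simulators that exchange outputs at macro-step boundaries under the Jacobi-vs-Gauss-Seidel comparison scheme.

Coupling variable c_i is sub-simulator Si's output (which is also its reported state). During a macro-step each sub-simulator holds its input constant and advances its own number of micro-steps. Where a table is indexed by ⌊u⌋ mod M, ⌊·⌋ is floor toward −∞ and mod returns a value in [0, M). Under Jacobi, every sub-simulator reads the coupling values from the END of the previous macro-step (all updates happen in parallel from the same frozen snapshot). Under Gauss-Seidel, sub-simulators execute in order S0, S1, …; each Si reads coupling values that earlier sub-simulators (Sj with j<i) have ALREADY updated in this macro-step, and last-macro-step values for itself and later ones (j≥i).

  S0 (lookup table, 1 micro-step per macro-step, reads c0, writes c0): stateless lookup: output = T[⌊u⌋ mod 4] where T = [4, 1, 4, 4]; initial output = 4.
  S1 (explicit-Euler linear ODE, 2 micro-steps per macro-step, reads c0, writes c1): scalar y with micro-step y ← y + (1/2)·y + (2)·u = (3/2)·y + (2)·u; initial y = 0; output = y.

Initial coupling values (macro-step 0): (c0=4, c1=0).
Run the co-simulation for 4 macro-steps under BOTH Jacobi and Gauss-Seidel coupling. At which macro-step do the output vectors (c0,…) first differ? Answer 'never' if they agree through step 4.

first divergence at macro-step: never

[Jacobi] macro 1: S0 reads c0=4 → after 1×micro: 4; S1 reads c0=4 → after 2×micro: 20 ⇒ (c0=4, c1=20)
[Jacobi] macro 2: S0 reads c0=4 → after 1×micro: 4; S1 reads c0=4 → after 2×micro: 65 ⇒ (c0=4, c1=65)
[Jacobi] macro 3: S0 reads c0=4 → after 1×micro: 4; S1 reads c0=4 → after 2×micro: 665/4 ⇒ (c0=4, c1=665/4)
[Jacobi] macro 4: S0 reads c0=4 → after 1×micro: 4; S1 reads c0=4 → after 2×micro: 6305/16 ⇒ (c0=4, c1=6305/16)
[Gauss-Seidel] macro 1: S0 reads c0=4 → after 1×micro: 4; S1 reads c0=4 → after 2×micro: 20 ⇒ (c0=4, c1=20)
[Gauss-Seidel] macro 2: S0 reads c0=4 → after 1×micro: 4; S1 reads c0=4 → after 2×micro: 65 ⇒ (c0=4, c1=65)
[Gauss-Seidel] macro 3: S0 reads c0=4 → after 1×micro: 4; S1 reads c0=4 → after 2×micro: 665/4 ⇒ (c0=4, c1=665/4)
[Gauss-Seidel] macro 4: S0 reads c0=4 → after 1×micro: 4; S1 reads c0=4 → after 2×micro: 6305/16 ⇒ (c0=4, c1=6305/16)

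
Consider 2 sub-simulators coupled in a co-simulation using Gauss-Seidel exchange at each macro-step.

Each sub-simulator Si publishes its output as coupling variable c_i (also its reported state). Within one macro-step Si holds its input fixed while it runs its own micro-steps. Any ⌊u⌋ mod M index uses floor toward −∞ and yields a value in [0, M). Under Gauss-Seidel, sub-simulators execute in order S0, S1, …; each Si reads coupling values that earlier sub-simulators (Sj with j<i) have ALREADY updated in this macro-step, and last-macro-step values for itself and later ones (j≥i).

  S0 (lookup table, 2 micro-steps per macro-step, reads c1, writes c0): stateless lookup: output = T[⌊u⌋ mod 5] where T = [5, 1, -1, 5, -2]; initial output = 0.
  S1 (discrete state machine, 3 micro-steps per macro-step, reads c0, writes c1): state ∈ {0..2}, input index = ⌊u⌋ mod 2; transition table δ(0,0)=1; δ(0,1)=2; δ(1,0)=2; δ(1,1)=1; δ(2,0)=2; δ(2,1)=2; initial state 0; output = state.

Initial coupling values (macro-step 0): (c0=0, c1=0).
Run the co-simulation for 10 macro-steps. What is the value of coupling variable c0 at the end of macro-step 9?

c0 at macro-step 9 = -1

macro 1: S0 reads c1=0 → after 2×micro: 5; S1 reads c0=5 → after 3×micro: 2 ⇒ (c0=5, c1=2)
macro 2: S0 reads c1=2 → after 2×micro: -1; S1 reads c0=-1 → after 3×micro: 2 ⇒ (c0=-1, c1=2)
macro 3: S0 reads c1=2 → after 2×micro: -1; S1 reads c0=-1 → after 3×micro: 2 ⇒ (c0=-1, c1=2)
macro 4: S0 reads c1=2 → after 2×micro: -1; S1 reads c0=-1 → after 3×micro: 2 ⇒ (c0=-1, c1=2)
macro 5: S0 reads c1=2 → after 2×micro: -1; S1 reads c0=-1 → after 3×micro: 2 ⇒ (c0=-1, c1=2)
macro 6: S0 reads c1=2 → after 2×micro: -1; S1 reads c0=-1 → after 3×micro: 2 ⇒ (c0=-1, c1=2)
macro 7: S0 reads c1=2 → after 2×micro: -1; S1 reads c0=-1 → after 3×micro: 2 ⇒ (c0=-1, c1=2)
macro 8: S0 reads c1=2 → after 2×micro: -1; S1 reads c0=-1 → after 3×micro: 2 ⇒ (c0=-1, c1=2)
macro 9: S0 reads c1=2 → after 2×micro: -1; S1 reads c0=-1 → after 3×micro: 2 ⇒ (c0=-1, c1=2)
macro 10: S0 reads c1=2 → after 2×micro: -1; S1 reads c0=-1 → after 3×micro: 2 ⇒ (c0=-1, c1=2)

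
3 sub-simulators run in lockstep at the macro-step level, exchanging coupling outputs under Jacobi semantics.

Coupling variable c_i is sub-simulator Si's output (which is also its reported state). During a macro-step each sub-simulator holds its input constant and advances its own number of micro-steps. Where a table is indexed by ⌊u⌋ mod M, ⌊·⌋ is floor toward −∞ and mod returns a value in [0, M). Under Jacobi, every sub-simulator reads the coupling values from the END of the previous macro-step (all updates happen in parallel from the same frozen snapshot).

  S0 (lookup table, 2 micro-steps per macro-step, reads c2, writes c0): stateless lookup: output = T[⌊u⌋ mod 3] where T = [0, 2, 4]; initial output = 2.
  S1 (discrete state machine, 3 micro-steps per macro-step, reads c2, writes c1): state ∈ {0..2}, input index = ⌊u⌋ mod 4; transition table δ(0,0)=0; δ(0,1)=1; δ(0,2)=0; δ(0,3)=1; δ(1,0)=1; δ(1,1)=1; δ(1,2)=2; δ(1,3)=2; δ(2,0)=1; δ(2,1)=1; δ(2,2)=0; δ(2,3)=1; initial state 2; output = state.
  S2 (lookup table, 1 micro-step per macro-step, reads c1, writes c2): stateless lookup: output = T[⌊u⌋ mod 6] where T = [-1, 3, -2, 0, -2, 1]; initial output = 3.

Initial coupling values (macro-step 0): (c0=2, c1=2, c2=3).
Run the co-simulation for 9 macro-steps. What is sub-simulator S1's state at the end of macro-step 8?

macro 1: S0 reads c2=3 → after 2×micro: 0; S1 reads c2=3 → after 3×micro: 1; S2 reads c1=2 → after 1×micro: -2 ⇒ (c0=0, c1=1, c2=-2)
macro 2: S0 reads c2=-2 → after 2×micro: 2; S1 reads c2=-2 → after 3×micro: 0; S2 reads c1=1 → after 1×micro: 3 ⇒ (c0=2, c1=0, c2=3)
macro 3: S0 reads c2=3 → after 2×micro: 0; S1 reads c2=3 → after 3×micro: 1; S2 reads c1=0 → after 1×micro: -1 ⇒ (c0=0, c1=1, c2=-1)
macro 4: S0 reads c2=-1 → after 2×micro: 4; S1 reads c2=-1 → after 3×micro: 2; S2 reads c1=1 → after 1×micro: 3 ⇒ (c0=4, c1=2, c2=3)
macro 5: S0 reads c2=3 → after 2×micro: 0; S1 reads c2=3 → after 3×micro: 1; S2 reads c1=2 → after 1×micro: -2 ⇒ (c0=0, c1=1, c2=-2)
macro 6: S0 reads c2=-2 → after 2×micro: 2; S1 reads c2=-2 → after 3×micro: 0; S2 reads c1=1 → after 1×micro: 3 ⇒ (c0=2, c1=0, c2=3)
macro 7: S0 reads c2=3 → after 2×micro: 0; S1 reads c2=3 → after 3×micro: 1; S2 reads c1=0 → after 1×micro: -1 ⇒ (c0=0, c1=1, c2=-1)
macro 8: S0 reads c2=-1 → after 2×micro: 4; S1 reads c2=-1 → after 3×micro: 2; S2 reads c1=1 → after 1×micro: 3 ⇒ (c0=4, c1=2, c2=3)
macro 9: S0 reads c2=3 → after 2×micro: 0; S1 reads c2=3 → after 3×micro: 1; S2 reads c1=2 → after 1×micro: -2 ⇒ (c0=0, c1=1, c2=-2)

S1 state at macro-step 8 = 2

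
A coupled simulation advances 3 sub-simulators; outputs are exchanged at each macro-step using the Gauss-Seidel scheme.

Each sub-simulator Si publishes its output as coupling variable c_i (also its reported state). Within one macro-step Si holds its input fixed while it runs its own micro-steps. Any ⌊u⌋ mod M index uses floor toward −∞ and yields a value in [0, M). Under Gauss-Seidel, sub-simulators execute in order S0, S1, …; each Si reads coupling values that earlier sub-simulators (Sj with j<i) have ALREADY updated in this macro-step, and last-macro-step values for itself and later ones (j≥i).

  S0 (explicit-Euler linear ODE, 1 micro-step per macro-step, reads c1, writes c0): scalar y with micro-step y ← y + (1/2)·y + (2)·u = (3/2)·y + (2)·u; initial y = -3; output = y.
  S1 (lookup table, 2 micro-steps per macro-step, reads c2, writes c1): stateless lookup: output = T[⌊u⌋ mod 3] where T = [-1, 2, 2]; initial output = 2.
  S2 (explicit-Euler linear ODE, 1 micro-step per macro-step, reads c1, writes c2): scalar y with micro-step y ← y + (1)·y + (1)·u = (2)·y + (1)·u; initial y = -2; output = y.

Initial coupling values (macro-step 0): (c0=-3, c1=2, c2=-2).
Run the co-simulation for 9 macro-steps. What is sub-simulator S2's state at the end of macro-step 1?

macro 1: S0 reads c1=2 → after 1×micro: -1/2; S1 reads c2=-2 → after 2×micro: 2; S2 reads c1=2 → after 1×micro: -2 ⇒ (c0=-1/2, c1=2, c2=-2)
macro 2: S0 reads c1=2 → after 1×micro: 13/4; S1 reads c2=-2 → after 2×micro: 2; S2 reads c1=2 → after 1×micro: -2 ⇒ (c0=13/4, c1=2, c2=-2)
macro 3: S0 reads c1=2 → after 1×micro: 71/8; S1 reads c2=-2 → after 2×micro: 2; S2 reads c1=2 → after 1×micro: -2 ⇒ (c0=71/8, c1=2, c2=-2)
macro 4: S0 reads c1=2 → after 1×micro: 277/16; S1 reads c2=-2 → after 2×micro: 2; S2 reads c1=2 → after 1×micro: -2 ⇒ (c0=277/16, c1=2, c2=-2)
macro 5: S0 reads c1=2 → after 1×micro: 959/32; S1 reads c2=-2 → after 2×micro: 2; S2 reads c1=2 → after 1×micro: -2 ⇒ (c0=959/32, c1=2, c2=-2)
macro 6: S0 reads c1=2 → after 1×micro: 3133/64; S1 reads c2=-2 → after 2×micro: 2; S2 reads c1=2 → after 1×micro: -2 ⇒ (c0=3133/64, c1=2, c2=-2)
macro 7: S0 reads c1=2 → after 1×micro: 9911/128; S1 reads c2=-2 → after 2×micro: 2; S2 reads c1=2 → after 1×micro: -2 ⇒ (c0=9911/128, c1=2, c2=-2)
macro 8: S0 reads c1=2 → after 1×micro: 30757/256; S1 reads c2=-2 → after 2×micro: 2; S2 reads c1=2 → after 1×micro: -2 ⇒ (c0=30757/256, c1=2, c2=-2)
macro 9: S0 reads c1=2 → after 1×micro: 94319/512; S1 reads c2=-2 → after 2×micro: 2; S2 reads c1=2 → after 1×micro: -2 ⇒ (c0=94319/512, c1=2, c2=-2)

S2 state at macro-step 1 = -2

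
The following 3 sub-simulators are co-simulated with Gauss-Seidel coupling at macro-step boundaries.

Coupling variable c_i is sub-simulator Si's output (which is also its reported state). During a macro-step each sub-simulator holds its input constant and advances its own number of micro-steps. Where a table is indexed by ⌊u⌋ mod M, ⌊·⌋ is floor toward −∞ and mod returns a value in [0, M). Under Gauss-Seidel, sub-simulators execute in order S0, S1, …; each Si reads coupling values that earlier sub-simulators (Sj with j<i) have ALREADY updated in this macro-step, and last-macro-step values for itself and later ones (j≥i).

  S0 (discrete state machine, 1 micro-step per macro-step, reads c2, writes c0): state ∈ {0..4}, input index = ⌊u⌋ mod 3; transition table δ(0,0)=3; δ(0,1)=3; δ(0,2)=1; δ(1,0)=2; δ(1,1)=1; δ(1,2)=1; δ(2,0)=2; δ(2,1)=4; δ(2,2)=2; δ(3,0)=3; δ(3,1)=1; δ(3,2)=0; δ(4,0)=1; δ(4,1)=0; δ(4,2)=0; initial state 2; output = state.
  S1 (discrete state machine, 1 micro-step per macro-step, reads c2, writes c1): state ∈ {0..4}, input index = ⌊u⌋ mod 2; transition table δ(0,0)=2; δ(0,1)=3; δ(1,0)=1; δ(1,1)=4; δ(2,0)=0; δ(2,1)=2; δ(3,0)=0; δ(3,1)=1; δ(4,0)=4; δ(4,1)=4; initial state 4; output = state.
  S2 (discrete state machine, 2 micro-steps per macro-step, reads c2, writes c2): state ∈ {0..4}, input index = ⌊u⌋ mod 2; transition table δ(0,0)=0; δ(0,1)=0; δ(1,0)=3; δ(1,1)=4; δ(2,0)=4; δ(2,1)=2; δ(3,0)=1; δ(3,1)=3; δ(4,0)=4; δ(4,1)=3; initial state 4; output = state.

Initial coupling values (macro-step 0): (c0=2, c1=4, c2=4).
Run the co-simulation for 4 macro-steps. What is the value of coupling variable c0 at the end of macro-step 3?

c0 at macro-step 3 = 3

macro 1: S0 reads c2=4 → after 1×micro: 4; S1 reads c2=4 → after 1×micro: 4; S2 reads c2=4 → after 2×micro: 4 ⇒ (c0=4, c1=4, c2=4)
macro 2: S0 reads c2=4 → after 1×micro: 0; S1 reads c2=4 → after 1×micro: 4; S2 reads c2=4 → after 2×micro: 4 ⇒ (c0=0, c1=4, c2=4)
macro 3: S0 reads c2=4 → after 1×micro: 3; S1 reads c2=4 → after 1×micro: 4; S2 reads c2=4 → after 2×micro: 4 ⇒ (c0=3, c1=4, c2=4)
macro 4: S0 reads c2=4 → after 1×micro: 1; S1 reads c2=4 → after 1×micro: 4; S2 reads c2=4 → after 2×micro: 4 ⇒ (c0=1, c1=4, c2=4)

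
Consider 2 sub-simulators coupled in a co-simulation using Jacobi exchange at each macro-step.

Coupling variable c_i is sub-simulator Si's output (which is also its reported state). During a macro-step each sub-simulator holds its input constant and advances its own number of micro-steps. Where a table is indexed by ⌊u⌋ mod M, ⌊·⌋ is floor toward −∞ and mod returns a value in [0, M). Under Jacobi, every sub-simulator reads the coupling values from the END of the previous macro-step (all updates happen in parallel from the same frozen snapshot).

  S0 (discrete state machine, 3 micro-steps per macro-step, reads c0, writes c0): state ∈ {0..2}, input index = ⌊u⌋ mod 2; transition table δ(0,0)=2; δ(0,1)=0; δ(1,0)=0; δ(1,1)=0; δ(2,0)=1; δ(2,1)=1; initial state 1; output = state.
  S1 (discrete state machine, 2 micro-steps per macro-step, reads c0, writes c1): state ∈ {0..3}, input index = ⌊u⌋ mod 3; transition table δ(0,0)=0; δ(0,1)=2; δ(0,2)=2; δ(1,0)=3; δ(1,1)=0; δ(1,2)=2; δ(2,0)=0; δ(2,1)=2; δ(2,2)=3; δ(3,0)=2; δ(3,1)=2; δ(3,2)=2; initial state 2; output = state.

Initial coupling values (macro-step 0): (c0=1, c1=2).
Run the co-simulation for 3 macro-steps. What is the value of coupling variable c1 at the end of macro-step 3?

c1 at macro-step 3 = 0

macro 1: S0 reads c0=1 → after 3×micro: 0; S1 reads c0=1 → after 2×micro: 2 ⇒ (c0=0, c1=2)
macro 2: S0 reads c0=0 → after 3×micro: 0; S1 reads c0=0 → after 2×micro: 0 ⇒ (c0=0, c1=0)
macro 3: S0 reads c0=0 → after 3×micro: 0; S1 reads c0=0 → after 2×micro: 0 ⇒ (c0=0, c1=0)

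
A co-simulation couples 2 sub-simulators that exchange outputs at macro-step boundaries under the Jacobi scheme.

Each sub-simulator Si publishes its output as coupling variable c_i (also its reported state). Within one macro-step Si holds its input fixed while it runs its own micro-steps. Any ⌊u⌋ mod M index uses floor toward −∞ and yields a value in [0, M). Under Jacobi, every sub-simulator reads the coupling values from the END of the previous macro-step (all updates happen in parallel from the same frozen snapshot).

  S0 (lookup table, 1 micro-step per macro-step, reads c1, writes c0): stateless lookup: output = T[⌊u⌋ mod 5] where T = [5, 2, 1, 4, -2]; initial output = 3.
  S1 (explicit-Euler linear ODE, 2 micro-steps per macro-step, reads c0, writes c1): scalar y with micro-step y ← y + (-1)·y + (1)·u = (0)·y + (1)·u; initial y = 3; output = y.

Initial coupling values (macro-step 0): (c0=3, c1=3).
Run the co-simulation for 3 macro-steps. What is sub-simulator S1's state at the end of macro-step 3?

S1 state at macro-step 3 = 4

macro 1: S0 reads c1=3 → after 1×micro: 4; S1 reads c0=3 → after 2×micro: 3 ⇒ (c0=4, c1=3)
macro 2: S0 reads c1=3 → after 1×micro: 4; S1 reads c0=4 → after 2×micro: 4 ⇒ (c0=4, c1=4)
macro 3: S0 reads c1=4 → after 1×micro: -2; S1 reads c0=4 → after 2×micro: 4 ⇒ (c0=-2, c1=4)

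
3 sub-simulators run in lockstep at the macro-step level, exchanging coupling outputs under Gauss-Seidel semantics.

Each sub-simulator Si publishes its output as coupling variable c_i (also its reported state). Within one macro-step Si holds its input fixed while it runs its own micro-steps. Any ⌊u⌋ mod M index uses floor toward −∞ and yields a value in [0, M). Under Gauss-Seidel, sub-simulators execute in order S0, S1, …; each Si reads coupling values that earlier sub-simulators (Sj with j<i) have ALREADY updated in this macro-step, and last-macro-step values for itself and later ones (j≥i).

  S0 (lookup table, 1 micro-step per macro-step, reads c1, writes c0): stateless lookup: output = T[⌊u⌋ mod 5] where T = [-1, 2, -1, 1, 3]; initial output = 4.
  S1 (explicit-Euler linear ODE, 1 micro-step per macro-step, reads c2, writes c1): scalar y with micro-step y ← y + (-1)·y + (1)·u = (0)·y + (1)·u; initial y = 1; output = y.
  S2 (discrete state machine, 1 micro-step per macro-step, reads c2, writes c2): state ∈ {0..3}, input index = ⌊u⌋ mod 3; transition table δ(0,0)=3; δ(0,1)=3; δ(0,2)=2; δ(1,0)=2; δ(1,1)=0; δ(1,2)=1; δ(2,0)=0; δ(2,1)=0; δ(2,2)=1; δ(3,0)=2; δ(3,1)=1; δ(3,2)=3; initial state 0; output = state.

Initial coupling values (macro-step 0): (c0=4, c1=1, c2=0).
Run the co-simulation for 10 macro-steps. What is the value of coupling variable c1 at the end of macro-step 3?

c1 at macro-step 3 = 2

macro 1: S0 reads c1=1 → after 1×micro: 2; S1 reads c2=0 → after 1×micro: 0; S2 reads c2=0 → after 1×micro: 3 ⇒ (c0=2, c1=0, c2=3)
macro 2: S0 reads c1=0 → after 1×micro: -1; S1 reads c2=3 → after 1×micro: 3; S2 reads c2=3 → after 1×micro: 2 ⇒ (c0=-1, c1=3, c2=2)
macro 3: S0 reads c1=3 → after 1×micro: 1; S1 reads c2=2 → after 1×micro: 2; S2 reads c2=2 → after 1×micro: 1 ⇒ (c0=1, c1=2, c2=1)
macro 4: S0 reads c1=2 → after 1×micro: -1; S1 reads c2=1 → after 1×micro: 1; S2 reads c2=1 → after 1×micro: 0 ⇒ (c0=-1, c1=1, c2=0)
macro 5: S0 reads c1=1 → after 1×micro: 2; S1 reads c2=0 → after 1×micro: 0; S2 reads c2=0 → after 1×micro: 3 ⇒ (c0=2, c1=0, c2=3)
macro 6: S0 reads c1=0 → after 1×micro: -1; S1 reads c2=3 → after 1×micro: 3; S2 reads c2=3 → after 1×micro: 2 ⇒ (c0=-1, c1=3, c2=2)
macro 7: S0 reads c1=3 → after 1×micro: 1; S1 reads c2=2 → after 1×micro: 2; S2 reads c2=2 → after 1×micro: 1 ⇒ (c0=1, c1=2, c2=1)
macro 8: S0 reads c1=2 → after 1×micro: -1; S1 reads c2=1 → after 1×micro: 1; S2 reads c2=1 → after 1×micro: 0 ⇒ (c0=-1, c1=1, c2=0)
macro 9: S0 reads c1=1 → after 1×micro: 2; S1 reads c2=0 → after 1×micro: 0; S2 reads c2=0 → after 1×micro: 3 ⇒ (c0=2, c1=0, c2=3)
macro 10: S0 reads c1=0 → after 1×micro: -1; S1 reads c2=3 → after 1×micro: 3; S2 reads c2=3 → after 1×micro: 2 ⇒ (c0=-1, c1=3, c2=2)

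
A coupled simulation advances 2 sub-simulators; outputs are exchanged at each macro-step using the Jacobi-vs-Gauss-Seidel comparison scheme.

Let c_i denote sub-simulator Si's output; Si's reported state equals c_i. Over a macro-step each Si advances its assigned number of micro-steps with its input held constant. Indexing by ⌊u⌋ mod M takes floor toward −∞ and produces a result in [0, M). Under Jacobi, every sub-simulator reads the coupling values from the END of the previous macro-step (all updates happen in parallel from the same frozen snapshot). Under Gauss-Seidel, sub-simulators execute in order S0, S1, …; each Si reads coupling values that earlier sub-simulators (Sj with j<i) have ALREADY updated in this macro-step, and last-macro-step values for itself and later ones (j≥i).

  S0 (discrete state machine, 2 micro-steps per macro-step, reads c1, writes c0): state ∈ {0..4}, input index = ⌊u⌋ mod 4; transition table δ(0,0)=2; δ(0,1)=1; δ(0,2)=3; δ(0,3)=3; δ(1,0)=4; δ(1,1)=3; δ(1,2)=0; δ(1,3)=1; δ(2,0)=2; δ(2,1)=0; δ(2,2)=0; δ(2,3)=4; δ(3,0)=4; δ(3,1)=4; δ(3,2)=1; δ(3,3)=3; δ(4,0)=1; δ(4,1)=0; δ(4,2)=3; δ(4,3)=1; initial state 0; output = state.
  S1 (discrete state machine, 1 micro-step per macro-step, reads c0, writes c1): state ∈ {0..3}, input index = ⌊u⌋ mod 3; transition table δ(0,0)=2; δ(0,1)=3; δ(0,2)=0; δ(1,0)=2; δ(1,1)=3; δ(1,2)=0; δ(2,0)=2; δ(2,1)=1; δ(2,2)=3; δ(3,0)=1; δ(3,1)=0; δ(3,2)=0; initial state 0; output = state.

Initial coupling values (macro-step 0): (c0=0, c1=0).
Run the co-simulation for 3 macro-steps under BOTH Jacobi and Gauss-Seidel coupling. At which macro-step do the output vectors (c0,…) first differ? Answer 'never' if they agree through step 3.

first divergence at macro-step: 1

[Jacobi] macro 1: S0 reads c1=0 → after 2×micro: 2; S1 reads c0=0 → after 1×micro: 2 ⇒ (c0=2, c1=2)
[Jacobi] macro 2: S0 reads c1=2 → after 2×micro: 3; S1 reads c0=2 → after 1×micro: 3 ⇒ (c0=3, c1=3)
[Jacobi] macro 3: S0 reads c1=3 → after 2×micro: 3; S1 reads c0=3 → after 1×micro: 1 ⇒ (c0=3, c1=1)
[Gauss-Seidel] macro 1: S0 reads c1=0 → after 2×micro: 2; S1 reads c0=2 → after 1×micro: 0 ⇒ (c0=2, c1=0)
[Gauss-Seidel] macro 2: S0 reads c1=0 → after 2×micro: 2; S1 reads c0=2 → after 1×micro: 0 ⇒ (c0=2, c1=0)
[Gauss-Seidel] macro 3: S0 reads c1=0 → after 2×micro: 2; S1 reads c0=2 → after 1×micro: 0 ⇒ (c0=2, c1=0)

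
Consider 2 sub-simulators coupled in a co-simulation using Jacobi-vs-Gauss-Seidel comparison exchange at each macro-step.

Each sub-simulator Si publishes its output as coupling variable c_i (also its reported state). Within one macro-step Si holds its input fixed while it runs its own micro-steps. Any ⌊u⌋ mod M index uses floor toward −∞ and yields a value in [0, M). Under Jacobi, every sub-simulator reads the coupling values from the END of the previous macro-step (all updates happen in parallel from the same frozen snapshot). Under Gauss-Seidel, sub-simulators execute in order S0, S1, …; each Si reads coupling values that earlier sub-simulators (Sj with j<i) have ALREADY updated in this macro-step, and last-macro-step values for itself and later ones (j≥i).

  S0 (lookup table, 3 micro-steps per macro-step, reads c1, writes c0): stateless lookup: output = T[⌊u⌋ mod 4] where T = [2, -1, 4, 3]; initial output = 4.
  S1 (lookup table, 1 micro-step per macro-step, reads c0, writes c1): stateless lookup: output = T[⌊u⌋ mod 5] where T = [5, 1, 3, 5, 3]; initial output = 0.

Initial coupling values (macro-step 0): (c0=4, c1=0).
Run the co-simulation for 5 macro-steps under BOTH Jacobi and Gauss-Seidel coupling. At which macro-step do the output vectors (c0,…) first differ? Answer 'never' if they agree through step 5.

[Jacobi] macro 1: S0 reads c1=0 → after 3×micro: 2; S1 reads c0=4 → after 1×micro: 3 ⇒ (c0=2, c1=3)
[Jacobi] macro 2: S0 reads c1=3 → after 3×micro: 3; S1 reads c0=2 → after 1×micro: 3 ⇒ (c0=3, c1=3)
[Jacobi] macro 3: S0 reads c1=3 → after 3×micro: 3; S1 reads c0=3 → after 1×micro: 5 ⇒ (c0=3, c1=5)
[Jacobi] macro 4: S0 reads c1=5 → after 3×micro: -1; S1 reads c0=3 → after 1×micro: 5 ⇒ (c0=-1, c1=5)
[Jacobi] macro 5: S0 reads c1=5 → after 3×micro: -1; S1 reads c0=-1 → after 1×micro: 3 ⇒ (c0=-1, c1=3)
[Gauss-Seidel] macro 1: S0 reads c1=0 → after 3×micro: 2; S1 reads c0=2 → after 1×micro: 3 ⇒ (c0=2, c1=3)
[Gauss-Seidel] macro 2: S0 reads c1=3 → after 3×micro: 3; S1 reads c0=3 → after 1×micro: 5 ⇒ (c0=3, c1=5)
[Gauss-Seidel] macro 3: S0 reads c1=5 → after 3×micro: -1; S1 reads c0=-1 → after 1×micro: 3 ⇒ (c0=-1, c1=3)
[Gauss-Seidel] macro 4: S0 reads c1=3 → after 3×micro: 3; S1 reads c0=3 → after 1×micro: 5 ⇒ (c0=3, c1=5)
[Gauss-Seidel] macro 5: S0 reads c1=5 → after 3×micro: -1; S1 reads c0=-1 → after 1×micro: 3 ⇒ (c0=-1, c1=3)

first divergence at macro-step: 2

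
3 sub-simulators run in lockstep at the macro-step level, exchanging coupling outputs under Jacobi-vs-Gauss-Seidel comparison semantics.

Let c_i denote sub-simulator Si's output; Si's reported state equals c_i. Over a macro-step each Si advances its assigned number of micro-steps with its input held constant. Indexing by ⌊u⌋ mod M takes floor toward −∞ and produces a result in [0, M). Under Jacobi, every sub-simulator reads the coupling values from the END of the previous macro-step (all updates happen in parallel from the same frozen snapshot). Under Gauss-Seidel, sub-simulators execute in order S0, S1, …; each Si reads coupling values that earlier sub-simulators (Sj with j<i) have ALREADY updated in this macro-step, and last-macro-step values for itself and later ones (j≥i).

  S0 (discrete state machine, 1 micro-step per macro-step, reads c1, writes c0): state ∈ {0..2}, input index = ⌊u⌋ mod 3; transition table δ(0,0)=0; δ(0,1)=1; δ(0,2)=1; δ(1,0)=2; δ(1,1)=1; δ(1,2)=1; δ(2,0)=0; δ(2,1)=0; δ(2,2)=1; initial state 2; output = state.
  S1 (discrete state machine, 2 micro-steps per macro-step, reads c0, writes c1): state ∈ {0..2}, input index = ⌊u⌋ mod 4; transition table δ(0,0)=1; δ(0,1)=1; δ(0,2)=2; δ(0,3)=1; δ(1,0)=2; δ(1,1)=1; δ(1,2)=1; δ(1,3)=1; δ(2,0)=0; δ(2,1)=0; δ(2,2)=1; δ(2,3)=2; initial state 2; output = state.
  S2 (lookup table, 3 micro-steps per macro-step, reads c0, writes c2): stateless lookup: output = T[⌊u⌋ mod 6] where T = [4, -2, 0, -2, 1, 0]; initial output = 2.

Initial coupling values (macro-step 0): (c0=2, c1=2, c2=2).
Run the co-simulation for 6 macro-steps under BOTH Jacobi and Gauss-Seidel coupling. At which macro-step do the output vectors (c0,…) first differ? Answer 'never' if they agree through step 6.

first divergence at macro-step: 1

[Jacobi] macro 1: S0 reads c1=2 → after 1×micro: 1; S1 reads c0=2 → after 2×micro: 1; S2 reads c0=2 → after 3×micro: 0 ⇒ (c0=1, c1=1, c2=0)
[Jacobi] macro 2: S0 reads c1=1 → after 1×micro: 1; S1 reads c0=1 → after 2×micro: 1; S2 reads c0=1 → after 3×micro: -2 ⇒ (c0=1, c1=1, c2=-2)
[Jacobi] macro 3: S0 reads c1=1 → after 1×micro: 1; S1 reads c0=1 → after 2×micro: 1; S2 reads c0=1 → after 3×micro: -2 ⇒ (c0=1, c1=1, c2=-2)
[Jacobi] macro 4: S0 reads c1=1 → after 1×micro: 1; S1 reads c0=1 → after 2×micro: 1; S2 reads c0=1 → after 3×micro: -2 ⇒ (c0=1, c1=1, c2=-2)
[Jacobi] macro 5: S0 reads c1=1 → after 1×micro: 1; S1 reads c0=1 → after 2×micro: 1; S2 reads c0=1 → after 3×micro: -2 ⇒ (c0=1, c1=1, c2=-2)
[Jacobi] macro 6: S0 reads c1=1 → after 1×micro: 1; S1 reads c0=1 → after 2×micro: 1; S2 reads c0=1 → after 3×micro: -2 ⇒ (c0=1, c1=1, c2=-2)
[Gauss-Seidel] macro 1: S0 reads c1=2 → after 1×micro: 1; S1 reads c0=1 → after 2×micro: 1; S2 reads c0=1 → after 3×micro: -2 ⇒ (c0=1, c1=1, c2=-2)
[Gauss-Seidel] macro 2: S0 reads c1=1 → after 1×micro: 1; S1 reads c0=1 → after 2×micro: 1; S2 reads c0=1 → after 3×micro: -2 ⇒ (c0=1, c1=1, c2=-2)
[Gauss-Seidel] macro 3: S0 reads c1=1 → after 1×micro: 1; S1 reads c0=1 → after 2×micro: 1; S2 reads c0=1 → after 3×micro: -2 ⇒ (c0=1, c1=1, c2=-2)
[Gauss-Seidel] macro 4: S0 reads c1=1 → after 1×micro: 1; S1 reads c0=1 → after 2×micro: 1; S2 reads c0=1 → after 3×micro: -2 ⇒ (c0=1, c1=1, c2=-2)
[Gauss-Seidel] macro 5: S0 reads c1=1 → after 1×micro: 1; S1 reads c0=1 → after 2×micro: 1; S2 reads c0=1 → after 3×micro: -2 ⇒ (c0=1, c1=1, c2=-2)
[Gauss-Seidel] macro 6: S0 reads c1=1 → after 1×micro: 1; S1 reads c0=1 → after 2×micro: 1; S2 reads c0=1 → after 3×micro: -2 ⇒ (c0=1, c1=1, c2=-2)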